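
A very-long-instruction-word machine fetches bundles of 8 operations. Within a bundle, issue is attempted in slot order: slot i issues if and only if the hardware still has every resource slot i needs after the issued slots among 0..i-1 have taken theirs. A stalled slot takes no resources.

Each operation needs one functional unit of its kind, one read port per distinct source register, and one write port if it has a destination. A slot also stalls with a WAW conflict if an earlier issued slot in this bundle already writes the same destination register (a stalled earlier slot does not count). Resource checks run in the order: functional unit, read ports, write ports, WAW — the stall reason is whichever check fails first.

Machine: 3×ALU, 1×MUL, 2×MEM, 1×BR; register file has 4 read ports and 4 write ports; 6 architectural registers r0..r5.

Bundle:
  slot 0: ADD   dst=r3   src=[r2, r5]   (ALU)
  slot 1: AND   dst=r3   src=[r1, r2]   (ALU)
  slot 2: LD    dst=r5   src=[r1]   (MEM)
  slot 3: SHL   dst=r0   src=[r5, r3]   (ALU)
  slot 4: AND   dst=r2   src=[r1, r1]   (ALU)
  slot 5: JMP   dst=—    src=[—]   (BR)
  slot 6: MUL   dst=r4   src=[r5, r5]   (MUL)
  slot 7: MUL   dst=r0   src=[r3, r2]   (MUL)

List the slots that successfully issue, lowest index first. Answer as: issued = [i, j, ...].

  0. ALU→r3 ⇒ go  {2A/1Mu/2Ld/1B | 2r 3w}
  1. ALU→r3 ⇒ no(WAW)  {2A/1Mu/2Ld/1B | 2r 3w}
  2. MEM→r5 ⇒ go  {2A/1Mu/1Ld/1B | 1r 2w}
  3. ALU→r0 ⇒ no(RD_PORT)  {2A/1Mu/1Ld/1B | 1r 2w}
  4. ALU→r2 ⇒ go  {1A/1Mu/1Ld/1B | 0r 1w}
  5. BR ⇒ go  {1A/1Mu/1Ld/0B | 0r 1w}
  6. MUL→r4 ⇒ no(RD_PORT)  {1A/1Mu/1Ld/0B | 0r 1w}
  7. MUL→r0 ⇒ no(RD_PORT)  {1A/1Mu/1Ld/0B | 0r 1w}

issued = [0, 2, 4, 5]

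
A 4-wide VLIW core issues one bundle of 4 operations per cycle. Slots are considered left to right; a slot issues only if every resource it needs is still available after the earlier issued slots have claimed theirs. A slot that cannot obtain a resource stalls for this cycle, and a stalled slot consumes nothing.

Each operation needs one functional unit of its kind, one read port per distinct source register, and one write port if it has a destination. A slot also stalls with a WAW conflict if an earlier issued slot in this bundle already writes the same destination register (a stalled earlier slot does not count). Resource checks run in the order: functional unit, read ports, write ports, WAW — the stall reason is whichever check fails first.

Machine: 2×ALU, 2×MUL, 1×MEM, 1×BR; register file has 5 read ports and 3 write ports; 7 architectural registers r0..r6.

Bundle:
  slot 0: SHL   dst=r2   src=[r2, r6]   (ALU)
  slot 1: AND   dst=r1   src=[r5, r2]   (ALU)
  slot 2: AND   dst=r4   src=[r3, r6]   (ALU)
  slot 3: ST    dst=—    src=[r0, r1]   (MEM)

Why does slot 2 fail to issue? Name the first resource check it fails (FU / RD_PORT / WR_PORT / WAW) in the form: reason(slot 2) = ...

reason(slot 2) = FU

[0] ALU needs rd=2 wr=1: ok; after: ALU=1 MUL=2 MEM=1 BR=1, R=3, W=2
[1] ALU needs rd=2 wr=1: ok; after: ALU=0 MUL=2 MEM=1 BR=1, R=1, W=1
[2] ALU needs rd=2 wr=1: FU; after: ALU=0 MUL=2 MEM=1 BR=1, R=1, W=1
[3] MEM needs rd=2 wr=0: RD_PORT; after: ALU=0 MUL=2 MEM=1 BR=1, R=1, W=1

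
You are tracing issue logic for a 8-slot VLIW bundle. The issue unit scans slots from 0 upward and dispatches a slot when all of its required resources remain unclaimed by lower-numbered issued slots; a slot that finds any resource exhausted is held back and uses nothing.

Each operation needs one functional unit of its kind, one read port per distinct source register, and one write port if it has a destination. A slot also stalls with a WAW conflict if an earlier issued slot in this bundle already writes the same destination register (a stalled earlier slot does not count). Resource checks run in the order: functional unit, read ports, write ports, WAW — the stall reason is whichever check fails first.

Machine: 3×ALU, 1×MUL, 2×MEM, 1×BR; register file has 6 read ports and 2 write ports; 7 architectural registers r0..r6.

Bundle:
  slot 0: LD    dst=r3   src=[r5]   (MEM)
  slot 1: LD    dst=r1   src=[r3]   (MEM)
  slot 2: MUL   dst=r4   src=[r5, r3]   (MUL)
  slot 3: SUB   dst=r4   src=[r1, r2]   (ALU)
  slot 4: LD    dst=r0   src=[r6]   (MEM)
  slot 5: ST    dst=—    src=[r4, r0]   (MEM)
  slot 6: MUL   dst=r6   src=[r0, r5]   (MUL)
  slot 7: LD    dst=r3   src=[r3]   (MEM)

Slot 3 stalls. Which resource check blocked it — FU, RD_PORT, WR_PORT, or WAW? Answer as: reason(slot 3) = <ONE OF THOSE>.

reason(slot 3) = WR_PORT

slot 0 (MEM): ISSUE — free A3,Mu1,Ld1,B1 rp5 wp1
slot 1 (MEM): ISSUE — free A3,Mu1,Ld0,B1 rp4 wp0
slot 2 (MUL): stall WR_PORT — free A3,Mu1,Ld0,B1 rp4 wp0
slot 3 (ALU): stall WR_PORT — free A3,Mu1,Ld0,B1 rp4 wp0
slot 4 (MEM): stall FU — free A3,Mu1,Ld0,B1 rp4 wp0
slot 5 (MEM): stall FU — free A3,Mu1,Ld0,B1 rp4 wp0
slot 6 (MUL): stall WR_PORT — free A3,Mu1,Ld0,B1 rp4 wp0
slot 7 (MEM): stall FU — free A3,Mu1,Ld0,B1 rp4 wp0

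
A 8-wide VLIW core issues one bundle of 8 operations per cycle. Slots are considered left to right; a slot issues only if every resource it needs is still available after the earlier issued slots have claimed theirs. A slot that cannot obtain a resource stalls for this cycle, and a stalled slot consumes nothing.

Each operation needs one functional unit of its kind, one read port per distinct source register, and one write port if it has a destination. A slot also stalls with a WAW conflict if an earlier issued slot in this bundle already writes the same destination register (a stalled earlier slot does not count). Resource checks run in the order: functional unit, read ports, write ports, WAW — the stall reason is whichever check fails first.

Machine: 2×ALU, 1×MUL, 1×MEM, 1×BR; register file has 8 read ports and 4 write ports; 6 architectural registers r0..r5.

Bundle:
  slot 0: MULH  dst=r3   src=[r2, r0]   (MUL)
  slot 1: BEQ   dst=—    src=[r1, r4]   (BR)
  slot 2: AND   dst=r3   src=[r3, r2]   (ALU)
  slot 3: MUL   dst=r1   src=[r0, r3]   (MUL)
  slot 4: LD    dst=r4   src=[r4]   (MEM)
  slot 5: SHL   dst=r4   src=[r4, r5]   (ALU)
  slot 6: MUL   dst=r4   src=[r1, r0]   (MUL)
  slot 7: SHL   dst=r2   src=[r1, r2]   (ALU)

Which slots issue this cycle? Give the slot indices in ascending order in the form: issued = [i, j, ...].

slot 0 (MUL): ISSUE — free A2,Mu0,Ld1,B1 rp6 wp3
slot 1 (BR): ISSUE — free A2,Mu0,Ld1,B0 rp4 wp3
slot 2 (ALU): stall WAW — free A2,Mu0,Ld1,B0 rp4 wp3
slot 3 (MUL): stall FU — free A2,Mu0,Ld1,B0 rp4 wp3
slot 4 (MEM): ISSUE — free A2,Mu0,Ld0,B0 rp3 wp2
slot 5 (ALU): stall WAW — free A2,Mu0,Ld0,B0 rp3 wp2
slot 6 (MUL): stall FU — free A2,Mu0,Ld0,B0 rp3 wp2
slot 7 (ALU): ISSUE — free A1,Mu0,Ld0,B0 rp1 wp1

issued = [0, 1, 4, 7]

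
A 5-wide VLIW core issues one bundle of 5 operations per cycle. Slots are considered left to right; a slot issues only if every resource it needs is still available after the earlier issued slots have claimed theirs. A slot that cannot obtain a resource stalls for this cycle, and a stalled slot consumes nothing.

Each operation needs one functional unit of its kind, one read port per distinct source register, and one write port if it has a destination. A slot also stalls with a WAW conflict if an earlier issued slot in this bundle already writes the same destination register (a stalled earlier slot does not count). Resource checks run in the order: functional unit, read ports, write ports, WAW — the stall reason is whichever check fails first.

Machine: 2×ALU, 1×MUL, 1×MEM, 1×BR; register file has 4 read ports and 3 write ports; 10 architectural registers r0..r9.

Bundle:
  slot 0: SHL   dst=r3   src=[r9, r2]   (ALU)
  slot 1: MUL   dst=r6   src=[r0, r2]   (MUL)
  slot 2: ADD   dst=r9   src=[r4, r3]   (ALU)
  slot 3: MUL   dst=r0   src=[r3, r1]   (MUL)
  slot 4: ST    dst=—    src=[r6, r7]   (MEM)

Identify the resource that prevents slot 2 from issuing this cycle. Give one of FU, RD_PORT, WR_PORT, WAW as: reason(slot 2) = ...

reason(slot 2) = RD_PORT

slot 0 (ALU): ISSUE — free A1,Mu1,Ld1,B1 rp2 wp2
slot 1 (MUL): ISSUE — free A1,Mu0,Ld1,B1 rp0 wp1
slot 2 (ALU): stall RD_PORT — free A1,Mu0,Ld1,B1 rp0 wp1
slot 3 (MUL): stall FU — free A1,Mu0,Ld1,B1 rp0 wp1
slot 4 (MEM): stall RD_PORT — free A1,Mu0,Ld1,B1 rp0 wp1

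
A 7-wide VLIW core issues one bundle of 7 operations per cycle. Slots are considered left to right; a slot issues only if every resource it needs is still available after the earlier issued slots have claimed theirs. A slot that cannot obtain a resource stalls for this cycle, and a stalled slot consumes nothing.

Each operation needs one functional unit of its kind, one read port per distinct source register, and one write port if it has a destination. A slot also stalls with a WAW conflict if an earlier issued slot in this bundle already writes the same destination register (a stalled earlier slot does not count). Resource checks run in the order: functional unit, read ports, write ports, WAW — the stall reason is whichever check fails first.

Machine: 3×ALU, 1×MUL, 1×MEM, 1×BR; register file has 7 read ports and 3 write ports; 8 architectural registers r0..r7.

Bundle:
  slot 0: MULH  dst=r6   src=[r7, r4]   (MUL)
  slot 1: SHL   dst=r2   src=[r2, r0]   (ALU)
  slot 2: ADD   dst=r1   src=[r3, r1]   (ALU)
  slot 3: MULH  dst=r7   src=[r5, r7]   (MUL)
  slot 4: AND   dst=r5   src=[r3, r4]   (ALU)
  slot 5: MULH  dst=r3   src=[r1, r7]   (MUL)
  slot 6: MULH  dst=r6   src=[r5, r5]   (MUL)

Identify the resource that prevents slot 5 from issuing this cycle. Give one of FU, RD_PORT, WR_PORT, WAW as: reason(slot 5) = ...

[0] MUL needs rd=2 wr=1: ok; after: ALU=3 MUL=0 MEM=1 BR=1, R=5, W=2
[1] ALU needs rd=2 wr=1: ok; after: ALU=2 MUL=0 MEM=1 BR=1, R=3, W=1
[2] ALU needs rd=2 wr=1: ok; after: ALU=1 MUL=0 MEM=1 BR=1, R=1, W=0
[3] MUL needs rd=2 wr=1: FU; after: ALU=1 MUL=0 MEM=1 BR=1, R=1, W=0
[4] ALU needs rd=2 wr=1: RD_PORT; after: ALU=1 MUL=0 MEM=1 BR=1, R=1, W=0
[5] MUL needs rd=2 wr=1: FU; after: ALU=1 MUL=0 MEM=1 BR=1, R=1, W=0
[6] MUL needs rd=1 wr=1: FU; after: ALU=1 MUL=0 MEM=1 BR=1, R=1, W=0

reason(slot 5) = FU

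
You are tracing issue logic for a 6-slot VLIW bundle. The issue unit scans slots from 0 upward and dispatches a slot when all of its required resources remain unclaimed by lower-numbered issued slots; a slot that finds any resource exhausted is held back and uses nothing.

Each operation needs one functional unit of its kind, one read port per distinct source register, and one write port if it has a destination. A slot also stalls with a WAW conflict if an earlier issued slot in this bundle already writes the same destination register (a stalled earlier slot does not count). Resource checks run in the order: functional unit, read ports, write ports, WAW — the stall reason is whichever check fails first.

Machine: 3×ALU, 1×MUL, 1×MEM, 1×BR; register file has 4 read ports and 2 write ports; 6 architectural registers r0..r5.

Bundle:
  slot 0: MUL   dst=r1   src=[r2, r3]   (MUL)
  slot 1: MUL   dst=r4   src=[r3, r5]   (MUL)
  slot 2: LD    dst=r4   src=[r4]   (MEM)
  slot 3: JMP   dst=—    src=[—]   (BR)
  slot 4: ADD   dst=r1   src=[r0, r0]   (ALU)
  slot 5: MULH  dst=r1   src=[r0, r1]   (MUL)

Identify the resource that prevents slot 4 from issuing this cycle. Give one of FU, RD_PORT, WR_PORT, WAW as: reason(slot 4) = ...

reason(slot 4) = WR_PORT

[0] MUL needs rd=2 wr=1: ok; after: ALU=3 MUL=0 MEM=1 BR=1, R=2, W=1
[1] MUL needs rd=2 wr=1: FU; after: ALU=3 MUL=0 MEM=1 BR=1, R=2, W=1
[2] MEM needs rd=1 wr=1: ok; after: ALU=3 MUL=0 MEM=0 BR=1, R=1, W=0
[3] BR needs rd=0 wr=0: ok; after: ALU=3 MUL=0 MEM=0 BR=0, R=1, W=0
[4] ALU needs rd=1 wr=1: WR_PORT; after: ALU=3 MUL=0 MEM=0 BR=0, R=1, W=0
[5] MUL needs rd=2 wr=1: FU; after: ALU=3 MUL=0 MEM=0 BR=0, R=1, W=0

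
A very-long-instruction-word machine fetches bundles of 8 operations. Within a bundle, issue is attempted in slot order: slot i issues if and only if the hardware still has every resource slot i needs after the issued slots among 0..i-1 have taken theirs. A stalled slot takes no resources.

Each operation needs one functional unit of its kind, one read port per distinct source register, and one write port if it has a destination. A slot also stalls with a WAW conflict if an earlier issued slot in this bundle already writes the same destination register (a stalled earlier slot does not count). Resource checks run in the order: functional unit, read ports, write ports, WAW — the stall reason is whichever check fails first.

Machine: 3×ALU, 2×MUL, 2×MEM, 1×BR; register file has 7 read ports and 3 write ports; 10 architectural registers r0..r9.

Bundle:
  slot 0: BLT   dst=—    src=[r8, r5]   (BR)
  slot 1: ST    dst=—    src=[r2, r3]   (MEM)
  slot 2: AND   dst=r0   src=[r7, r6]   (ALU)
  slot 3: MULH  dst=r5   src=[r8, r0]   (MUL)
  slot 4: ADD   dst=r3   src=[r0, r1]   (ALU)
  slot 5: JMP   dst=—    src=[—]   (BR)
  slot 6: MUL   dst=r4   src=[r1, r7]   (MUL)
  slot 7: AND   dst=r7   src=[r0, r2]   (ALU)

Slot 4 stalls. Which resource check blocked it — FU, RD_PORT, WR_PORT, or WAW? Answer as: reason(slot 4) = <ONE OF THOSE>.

slot 0 (BR): ISSUE — free A3,Mu2,Ld2,B0 rp5 wp3
slot 1 (MEM): ISSUE — free A3,Mu2,Ld1,B0 rp3 wp3
slot 2 (ALU): ISSUE — free A2,Mu2,Ld1,B0 rp1 wp2
slot 3 (MUL): stall RD_PORT — free A2,Mu2,Ld1,B0 rp1 wp2
slot 4 (ALU): stall RD_PORT — free A2,Mu2,Ld1,B0 rp1 wp2
slot 5 (BR): stall FU — free A2,Mu2,Ld1,B0 rp1 wp2
slot 6 (MUL): stall RD_PORT — free A2,Mu2,Ld1,B0 rp1 wp2
slot 7 (ALU): stall RD_PORT — free A2,Mu2,Ld1,B0 rp1 wp2

reason(slot 4) = RD_PORT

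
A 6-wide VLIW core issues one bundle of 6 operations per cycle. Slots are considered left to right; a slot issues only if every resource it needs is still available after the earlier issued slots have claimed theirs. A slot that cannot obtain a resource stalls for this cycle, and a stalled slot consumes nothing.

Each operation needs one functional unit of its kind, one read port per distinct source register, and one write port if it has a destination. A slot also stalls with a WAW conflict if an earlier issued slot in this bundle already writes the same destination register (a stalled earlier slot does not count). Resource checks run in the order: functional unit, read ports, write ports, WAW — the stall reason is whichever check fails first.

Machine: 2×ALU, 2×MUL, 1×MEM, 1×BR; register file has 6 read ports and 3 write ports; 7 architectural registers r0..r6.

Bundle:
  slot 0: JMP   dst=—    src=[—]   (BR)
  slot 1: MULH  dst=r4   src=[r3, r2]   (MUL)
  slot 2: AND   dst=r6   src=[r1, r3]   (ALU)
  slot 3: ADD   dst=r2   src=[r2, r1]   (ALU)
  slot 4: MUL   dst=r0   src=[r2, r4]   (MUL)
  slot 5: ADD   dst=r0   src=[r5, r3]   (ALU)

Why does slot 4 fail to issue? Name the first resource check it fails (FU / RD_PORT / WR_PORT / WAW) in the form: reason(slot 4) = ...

#0 BR src=- dispatched  <A:2 Mu:2 Ld:1 B:0 rd:6 wr:3>
#1 MUL src=r3,r2 dispatched  <A:2 Mu:1 Ld:1 B:0 rd:4 wr:2>
#2 ALU src=r1,r3 dispatched  <A:1 Mu:1 Ld:1 B:0 rd:2 wr:1>
#3 ALU src=r2,r1 dispatched  <A:0 Mu:1 Ld:1 B:0 rd:0 wr:0>
#4 MUL src=r2,r4 held:RD_PORT  <A:0 Mu:1 Ld:1 B:0 rd:0 wr:0>
#5 ALU src=r5,r3 held:FU  <A:0 Mu:1 Ld:1 B:0 rd:0 wr:0>

reason(slot 4) = RD_PORT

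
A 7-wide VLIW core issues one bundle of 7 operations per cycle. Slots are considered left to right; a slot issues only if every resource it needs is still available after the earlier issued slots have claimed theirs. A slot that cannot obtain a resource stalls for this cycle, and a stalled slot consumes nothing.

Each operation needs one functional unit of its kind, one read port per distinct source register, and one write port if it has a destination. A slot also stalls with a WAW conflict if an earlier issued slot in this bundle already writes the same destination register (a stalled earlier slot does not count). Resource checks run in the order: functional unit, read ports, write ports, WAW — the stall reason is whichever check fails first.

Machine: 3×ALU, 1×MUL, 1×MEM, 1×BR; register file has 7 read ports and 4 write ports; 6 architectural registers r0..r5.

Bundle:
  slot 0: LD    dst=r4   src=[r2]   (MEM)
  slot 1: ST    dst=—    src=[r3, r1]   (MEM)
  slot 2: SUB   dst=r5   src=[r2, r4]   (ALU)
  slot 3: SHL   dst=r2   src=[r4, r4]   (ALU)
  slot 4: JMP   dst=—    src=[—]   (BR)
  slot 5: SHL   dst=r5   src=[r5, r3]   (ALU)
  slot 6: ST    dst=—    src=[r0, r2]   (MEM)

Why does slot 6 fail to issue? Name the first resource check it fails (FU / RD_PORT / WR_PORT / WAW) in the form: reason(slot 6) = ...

  0. MEM→r4 ⇒ go  {3A/1Mu/0Ld/1B | 6r 3w}
  1. MEM ⇒ no(FU)  {3A/1Mu/0Ld/1B | 6r 3w}
  2. ALU→r5 ⇒ go  {2A/1Mu/0Ld/1B | 4r 2w}
  3. ALU→r2 ⇒ go  {1A/1Mu/0Ld/1B | 3r 1w}
  4. BR ⇒ go  {1A/1Mu/0Ld/0B | 3r 1w}
  5. ALU→r5 ⇒ no(WAW)  {1A/1Mu/0Ld/0B | 3r 1w}
  6. MEM ⇒ no(FU)  {1A/1Mu/0Ld/0B | 3r 1w}

reason(slot 6) = FU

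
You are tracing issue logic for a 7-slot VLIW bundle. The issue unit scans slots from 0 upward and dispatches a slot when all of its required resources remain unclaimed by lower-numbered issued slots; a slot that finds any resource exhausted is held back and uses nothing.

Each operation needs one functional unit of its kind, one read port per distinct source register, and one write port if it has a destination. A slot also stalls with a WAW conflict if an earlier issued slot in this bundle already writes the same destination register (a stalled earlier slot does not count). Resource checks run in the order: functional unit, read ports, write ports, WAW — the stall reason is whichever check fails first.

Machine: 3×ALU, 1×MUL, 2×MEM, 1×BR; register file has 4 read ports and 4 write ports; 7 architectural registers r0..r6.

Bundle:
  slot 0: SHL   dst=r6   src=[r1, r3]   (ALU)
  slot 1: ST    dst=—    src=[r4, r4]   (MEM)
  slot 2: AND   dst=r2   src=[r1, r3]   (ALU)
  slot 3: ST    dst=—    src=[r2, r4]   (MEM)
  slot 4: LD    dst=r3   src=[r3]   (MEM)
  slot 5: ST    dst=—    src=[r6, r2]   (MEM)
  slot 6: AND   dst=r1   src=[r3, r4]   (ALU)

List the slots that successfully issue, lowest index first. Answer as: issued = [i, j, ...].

issued = [0, 1, 4]

slot 0 (ALU): ISSUE — free A2,Mu1,Ld2,B1 rp2 wp3
slot 1 (MEM): ISSUE — free A2,Mu1,Ld1,B1 rp1 wp3
slot 2 (ALU): stall RD_PORT — free A2,Mu1,Ld1,B1 rp1 wp3
slot 3 (MEM): stall RD_PORT — free A2,Mu1,Ld1,B1 rp1 wp3
slot 4 (MEM): ISSUE — free A2,Mu1,Ld0,B1 rp0 wp2
slot 5 (MEM): stall FU — free A2,Mu1,Ld0,B1 rp0 wp2
slot 6 (ALU): stall RD_PORT — free A2,Mu1,Ld0,B1 rp0 wp2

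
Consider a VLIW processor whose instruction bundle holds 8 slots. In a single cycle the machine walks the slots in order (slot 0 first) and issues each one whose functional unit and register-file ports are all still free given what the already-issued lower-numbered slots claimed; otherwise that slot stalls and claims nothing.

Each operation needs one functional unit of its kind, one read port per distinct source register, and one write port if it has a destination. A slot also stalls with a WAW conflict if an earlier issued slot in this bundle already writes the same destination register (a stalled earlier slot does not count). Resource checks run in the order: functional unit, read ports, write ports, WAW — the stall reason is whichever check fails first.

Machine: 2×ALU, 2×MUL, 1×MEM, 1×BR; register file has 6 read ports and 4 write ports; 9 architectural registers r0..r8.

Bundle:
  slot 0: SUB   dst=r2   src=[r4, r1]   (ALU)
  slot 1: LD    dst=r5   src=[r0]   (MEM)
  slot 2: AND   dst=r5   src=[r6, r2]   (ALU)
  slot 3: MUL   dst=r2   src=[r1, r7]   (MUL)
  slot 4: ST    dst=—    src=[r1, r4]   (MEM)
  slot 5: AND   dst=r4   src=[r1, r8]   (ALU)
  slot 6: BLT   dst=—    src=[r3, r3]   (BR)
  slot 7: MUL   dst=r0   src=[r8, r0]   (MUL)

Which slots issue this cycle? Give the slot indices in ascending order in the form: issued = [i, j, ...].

issued = [0, 1, 5, 6]

  0. ALU→r2 ⇒ go  {1A/2Mu/1Ld/1B | 4r 3w}
  1. MEM→r5 ⇒ go  {1A/2Mu/0Ld/1B | 3r 2w}
  2. ALU→r5 ⇒ no(WAW)  {1A/2Mu/0Ld/1B | 3r 2w}
  3. MUL→r2 ⇒ no(WAW)  {1A/2Mu/0Ld/1B | 3r 2w}
  4. MEM ⇒ no(FU)  {1A/2Mu/0Ld/1B | 3r 2w}
  5. ALU→r4 ⇒ go  {0A/2Mu/0Ld/1B | 1r 1w}
  6. BR ⇒ go  {0A/2Mu/0Ld/0B | 0r 1w}
  7. MUL→r0 ⇒ no(RD_PORT)  {0A/2Mu/0Ld/0B | 0r 1w}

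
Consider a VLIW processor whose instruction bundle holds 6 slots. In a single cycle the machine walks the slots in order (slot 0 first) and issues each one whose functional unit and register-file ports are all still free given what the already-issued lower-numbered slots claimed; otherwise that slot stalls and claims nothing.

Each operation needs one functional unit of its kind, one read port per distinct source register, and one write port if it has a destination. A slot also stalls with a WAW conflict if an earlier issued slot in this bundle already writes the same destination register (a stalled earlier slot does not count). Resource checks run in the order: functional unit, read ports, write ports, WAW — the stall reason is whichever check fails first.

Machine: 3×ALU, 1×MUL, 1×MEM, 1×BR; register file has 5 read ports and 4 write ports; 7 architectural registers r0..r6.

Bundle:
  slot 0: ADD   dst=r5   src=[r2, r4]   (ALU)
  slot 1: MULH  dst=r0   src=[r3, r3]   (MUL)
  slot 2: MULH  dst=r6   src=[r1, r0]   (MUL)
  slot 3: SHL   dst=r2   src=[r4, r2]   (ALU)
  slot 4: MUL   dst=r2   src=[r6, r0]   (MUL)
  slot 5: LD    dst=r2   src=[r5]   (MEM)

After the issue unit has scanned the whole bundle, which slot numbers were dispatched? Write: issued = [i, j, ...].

#0 ALU src=r2,r4 dispatched  <A:2 Mu:1 Ld:1 B:1 rd:3 wr:3>
#1 MUL src=r3,r3 dispatched  <A:2 Mu:0 Ld:1 B:1 rd:2 wr:2>
#2 MUL src=r1,r0 held:FU  <A:2 Mu:0 Ld:1 B:1 rd:2 wr:2>
#3 ALU src=r4,r2 dispatched  <A:1 Mu:0 Ld:1 B:1 rd:0 wr:1>
#4 MUL src=r6,r0 held:FU  <A:1 Mu:0 Ld:1 B:1 rd:0 wr:1>
#5 MEM src=r5 held:RD_PORT  <A:1 Mu:0 Ld:1 B:1 rd:0 wr:1>

issued = [0, 1, 3]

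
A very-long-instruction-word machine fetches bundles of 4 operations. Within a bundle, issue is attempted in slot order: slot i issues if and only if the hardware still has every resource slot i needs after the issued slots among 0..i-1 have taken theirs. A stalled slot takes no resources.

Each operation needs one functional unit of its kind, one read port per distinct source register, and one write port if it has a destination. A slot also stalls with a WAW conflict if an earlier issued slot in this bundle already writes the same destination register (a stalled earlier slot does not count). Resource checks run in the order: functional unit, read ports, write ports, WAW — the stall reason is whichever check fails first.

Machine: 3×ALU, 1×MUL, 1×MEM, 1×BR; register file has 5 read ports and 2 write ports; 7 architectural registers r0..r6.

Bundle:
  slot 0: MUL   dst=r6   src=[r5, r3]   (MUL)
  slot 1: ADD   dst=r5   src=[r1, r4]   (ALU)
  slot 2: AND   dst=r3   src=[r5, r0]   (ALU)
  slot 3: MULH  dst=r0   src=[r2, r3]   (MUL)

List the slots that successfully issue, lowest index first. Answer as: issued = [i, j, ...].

issued = [0, 1]

slot 0 (MUL): ISSUE — free A3,Mu0,Ld1,B1 rp3 wp1
slot 1 (ALU): ISSUE — free A2,Mu0,Ld1,B1 rp1 wp0
slot 2 (ALU): stall RD_PORT — free A2,Mu0,Ld1,B1 rp1 wp0
slot 3 (MUL): stall FU — free A2,Mu0,Ld1,B1 rp1 wp0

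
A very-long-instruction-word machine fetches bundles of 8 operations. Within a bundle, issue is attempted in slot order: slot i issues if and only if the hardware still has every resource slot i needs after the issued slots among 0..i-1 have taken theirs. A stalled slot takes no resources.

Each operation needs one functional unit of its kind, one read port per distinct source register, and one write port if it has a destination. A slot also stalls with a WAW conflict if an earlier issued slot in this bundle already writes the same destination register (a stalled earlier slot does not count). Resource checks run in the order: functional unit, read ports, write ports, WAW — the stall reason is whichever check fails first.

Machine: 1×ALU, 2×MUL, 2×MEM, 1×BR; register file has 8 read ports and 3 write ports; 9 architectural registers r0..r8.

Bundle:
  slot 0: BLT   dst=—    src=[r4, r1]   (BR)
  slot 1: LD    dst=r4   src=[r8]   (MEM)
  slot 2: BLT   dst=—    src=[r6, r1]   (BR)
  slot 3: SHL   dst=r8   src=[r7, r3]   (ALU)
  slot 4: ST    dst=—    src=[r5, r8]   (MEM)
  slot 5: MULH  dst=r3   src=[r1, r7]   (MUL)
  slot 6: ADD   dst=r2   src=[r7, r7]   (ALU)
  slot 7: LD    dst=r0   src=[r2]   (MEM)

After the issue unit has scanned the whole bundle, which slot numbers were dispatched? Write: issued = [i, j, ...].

issued = [0, 1, 3, 4]

[0] BR needs rd=2 wr=0: ok; after: ALU=1 MUL=2 MEM=2 BR=0, R=6, W=3
[1] MEM needs rd=1 wr=1: ok; after: ALU=1 MUL=2 MEM=1 BR=0, R=5, W=2
[2] BR needs rd=2 wr=0: FU; after: ALU=1 MUL=2 MEM=1 BR=0, R=5, W=2
[3] ALU needs rd=2 wr=1: ok; after: ALU=0 MUL=2 MEM=1 BR=0, R=3, W=1
[4] MEM needs rd=2 wr=0: ok; after: ALU=0 MUL=2 MEM=0 BR=0, R=1, W=1
[5] MUL needs rd=2 wr=1: RD_PORT; after: ALU=0 MUL=2 MEM=0 BR=0, R=1, W=1
[6] ALU needs rd=1 wr=1: FU; after: ALU=0 MUL=2 MEM=0 BR=0, R=1, W=1
[7] MEM needs rd=1 wr=1: FU; after: ALU=0 MUL=2 MEM=0 BR=0, R=1, W=1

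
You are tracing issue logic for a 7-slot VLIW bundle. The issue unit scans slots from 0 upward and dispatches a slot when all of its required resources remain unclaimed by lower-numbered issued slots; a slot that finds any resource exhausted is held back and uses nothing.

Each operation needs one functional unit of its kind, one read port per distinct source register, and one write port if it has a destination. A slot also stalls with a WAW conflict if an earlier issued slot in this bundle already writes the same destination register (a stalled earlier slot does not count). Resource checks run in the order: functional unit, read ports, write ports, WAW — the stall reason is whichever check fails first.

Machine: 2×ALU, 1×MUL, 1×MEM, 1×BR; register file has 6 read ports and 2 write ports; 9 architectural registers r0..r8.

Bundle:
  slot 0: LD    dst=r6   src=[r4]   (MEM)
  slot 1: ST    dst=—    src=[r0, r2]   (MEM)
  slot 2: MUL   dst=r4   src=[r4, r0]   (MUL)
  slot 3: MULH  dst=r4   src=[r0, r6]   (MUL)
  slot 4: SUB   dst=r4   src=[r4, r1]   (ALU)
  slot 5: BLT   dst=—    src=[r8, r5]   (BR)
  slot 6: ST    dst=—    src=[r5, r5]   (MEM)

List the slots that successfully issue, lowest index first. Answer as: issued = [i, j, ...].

#0 MEM src=r4 dispatched  <A:2 Mu:1 Ld:0 B:1 rd:5 wr:1>
#1 MEM src=r0,r2 held:FU  <A:2 Mu:1 Ld:0 B:1 rd:5 wr:1>
#2 MUL src=r4,r0 dispatched  <A:2 Mu:0 Ld:0 B:1 rd:3 wr:0>
#3 MUL src=r0,r6 held:FU  <A:2 Mu:0 Ld:0 B:1 rd:3 wr:0>
#4 ALU src=r4,r1 held:WR_PORT  <A:2 Mu:0 Ld:0 B:1 rd:3 wr:0>
#5 BR src=r8,r5 dispatched  <A:2 Mu:0 Ld:0 B:0 rd:1 wr:0>
#6 MEM src=r5,r5 held:FU  <A:2 Mu:0 Ld:0 B:0 rd:1 wr:0>

issued = [0, 2, 5]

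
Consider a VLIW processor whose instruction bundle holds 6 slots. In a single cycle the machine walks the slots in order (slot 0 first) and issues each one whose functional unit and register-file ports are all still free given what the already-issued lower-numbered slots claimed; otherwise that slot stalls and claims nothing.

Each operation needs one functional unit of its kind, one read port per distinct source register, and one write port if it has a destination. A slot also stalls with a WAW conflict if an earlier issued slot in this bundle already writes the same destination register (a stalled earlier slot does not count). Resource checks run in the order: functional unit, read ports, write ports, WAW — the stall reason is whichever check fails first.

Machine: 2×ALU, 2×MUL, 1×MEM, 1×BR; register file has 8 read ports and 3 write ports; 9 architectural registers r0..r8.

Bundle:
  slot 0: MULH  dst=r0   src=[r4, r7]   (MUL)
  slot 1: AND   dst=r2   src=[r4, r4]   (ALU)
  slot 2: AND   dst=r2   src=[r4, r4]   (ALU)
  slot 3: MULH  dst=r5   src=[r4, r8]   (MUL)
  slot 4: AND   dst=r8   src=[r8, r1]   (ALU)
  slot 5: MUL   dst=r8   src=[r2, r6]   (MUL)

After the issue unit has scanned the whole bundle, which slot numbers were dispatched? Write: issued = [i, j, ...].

issued = [0, 1, 3]

(0) want 1×MUL +2rd +1wr — yes → AL2|MU1|ME1|BR1|rd6|wr2
(1) want 1×ALU +1rd +1wr — yes → AL1|MU1|ME1|BR1|rd5|wr1
(2) want 1×ALU +1rd +1wr — WAW → AL1|MU1|ME1|BR1|rd5|wr1
(3) want 1×MUL +2rd +1wr — yes → AL1|MU0|ME1|BR1|rd3|wr0
(4) want 1×ALU +2rd +1wr — WR_PORT → AL1|MU0|ME1|BR1|rd3|wr0
(5) want 1×MUL +2rd +1wr — FU → AL1|MU0|ME1|BR1|rd3|wr0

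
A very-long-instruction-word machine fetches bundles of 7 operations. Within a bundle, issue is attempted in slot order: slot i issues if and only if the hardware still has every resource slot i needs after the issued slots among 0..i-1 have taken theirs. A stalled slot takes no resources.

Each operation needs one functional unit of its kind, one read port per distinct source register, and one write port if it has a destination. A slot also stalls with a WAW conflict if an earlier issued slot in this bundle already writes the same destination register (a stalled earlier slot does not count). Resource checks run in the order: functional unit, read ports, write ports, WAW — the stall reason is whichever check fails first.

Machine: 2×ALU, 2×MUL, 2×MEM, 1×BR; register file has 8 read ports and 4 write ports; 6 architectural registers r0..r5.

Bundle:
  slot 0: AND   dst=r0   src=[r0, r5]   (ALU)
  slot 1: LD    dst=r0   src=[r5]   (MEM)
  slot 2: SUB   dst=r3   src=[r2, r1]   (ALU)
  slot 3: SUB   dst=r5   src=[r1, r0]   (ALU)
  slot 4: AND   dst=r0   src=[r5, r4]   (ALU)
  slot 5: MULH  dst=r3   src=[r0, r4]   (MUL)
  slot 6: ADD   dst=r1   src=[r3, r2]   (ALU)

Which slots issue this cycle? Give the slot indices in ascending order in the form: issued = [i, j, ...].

  0. ALU→r0 ⇒ go  {1A/2Mu/2Ld/1B | 6r 3w}
  1. MEM→r0 ⇒ no(WAW)  {1A/2Mu/2Ld/1B | 6r 3w}
  2. ALU→r3 ⇒ go  {0A/2Mu/2Ld/1B | 4r 2w}
  3. ALU→r5 ⇒ no(FU)  {0A/2Mu/2Ld/1B | 4r 2w}
  4. ALU→r0 ⇒ no(FU)  {0A/2Mu/2Ld/1B | 4r 2w}
  5. MUL→r3 ⇒ no(WAW)  {0A/2Mu/2Ld/1B | 4r 2w}
  6. ALU→r1 ⇒ no(FU)  {0A/2Mu/2Ld/1B | 4r 2w}

issued = [0, 2]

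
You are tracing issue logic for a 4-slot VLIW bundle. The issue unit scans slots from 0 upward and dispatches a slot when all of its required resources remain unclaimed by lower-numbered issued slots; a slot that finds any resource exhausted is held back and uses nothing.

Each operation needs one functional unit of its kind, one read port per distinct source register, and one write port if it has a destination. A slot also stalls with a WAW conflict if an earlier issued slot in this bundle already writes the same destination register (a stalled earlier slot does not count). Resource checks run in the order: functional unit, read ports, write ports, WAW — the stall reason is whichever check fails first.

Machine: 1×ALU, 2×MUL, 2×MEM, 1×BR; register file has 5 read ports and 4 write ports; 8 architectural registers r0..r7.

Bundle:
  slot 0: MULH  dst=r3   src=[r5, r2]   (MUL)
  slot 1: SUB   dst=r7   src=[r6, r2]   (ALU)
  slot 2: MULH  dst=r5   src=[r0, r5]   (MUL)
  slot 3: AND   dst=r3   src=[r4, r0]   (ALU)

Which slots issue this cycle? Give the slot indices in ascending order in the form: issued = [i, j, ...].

issued = [0, 1]

#0 MUL src=r5,r2 dispatched  <A:1 Mu:1 Ld:2 B:1 rd:3 wr:3>
#1 ALU src=r6,r2 dispatched  <A:0 Mu:1 Ld:2 B:1 rd:1 wr:2>
#2 MUL src=r0,r5 held:RD_PORT  <A:0 Mu:1 Ld:2 B:1 rd:1 wr:2>
#3 ALU src=r4,r0 held:FU  <A:0 Mu:1 Ld:2 B:1 rd:1 wr:2>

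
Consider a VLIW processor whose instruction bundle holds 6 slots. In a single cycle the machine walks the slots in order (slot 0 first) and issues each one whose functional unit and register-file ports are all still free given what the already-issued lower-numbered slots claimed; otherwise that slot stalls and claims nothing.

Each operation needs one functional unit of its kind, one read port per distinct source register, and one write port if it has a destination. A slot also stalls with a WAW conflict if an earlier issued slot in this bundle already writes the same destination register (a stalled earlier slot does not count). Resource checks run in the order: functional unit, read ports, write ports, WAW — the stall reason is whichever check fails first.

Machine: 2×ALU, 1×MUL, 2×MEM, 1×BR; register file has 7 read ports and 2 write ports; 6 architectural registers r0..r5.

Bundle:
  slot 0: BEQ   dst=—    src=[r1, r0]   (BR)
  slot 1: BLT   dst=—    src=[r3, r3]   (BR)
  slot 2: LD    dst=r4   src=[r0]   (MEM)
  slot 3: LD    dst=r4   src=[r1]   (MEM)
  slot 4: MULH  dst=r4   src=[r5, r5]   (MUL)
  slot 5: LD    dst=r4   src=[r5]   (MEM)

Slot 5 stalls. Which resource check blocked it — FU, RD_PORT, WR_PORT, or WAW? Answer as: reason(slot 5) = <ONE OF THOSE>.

reason(slot 5) = WAW

[0] BR needs rd=2 wr=0: ok; after: ALU=2 MUL=1 MEM=2 BR=0, R=5, W=2
[1] BR needs rd=1 wr=0: FU; after: ALU=2 MUL=1 MEM=2 BR=0, R=5, W=2
[2] MEM needs rd=1 wr=1: ok; after: ALU=2 MUL=1 MEM=1 BR=0, R=4, W=1
[3] MEM needs rd=1 wr=1: WAW; after: ALU=2 MUL=1 MEM=1 BR=0, R=4, W=1
[4] MUL needs rd=1 wr=1: WAW; after: ALU=2 MUL=1 MEM=1 BR=0, R=4, W=1
[5] MEM needs rd=1 wr=1: WAW; after: ALU=2 MUL=1 MEM=1 BR=0, R=4, W=1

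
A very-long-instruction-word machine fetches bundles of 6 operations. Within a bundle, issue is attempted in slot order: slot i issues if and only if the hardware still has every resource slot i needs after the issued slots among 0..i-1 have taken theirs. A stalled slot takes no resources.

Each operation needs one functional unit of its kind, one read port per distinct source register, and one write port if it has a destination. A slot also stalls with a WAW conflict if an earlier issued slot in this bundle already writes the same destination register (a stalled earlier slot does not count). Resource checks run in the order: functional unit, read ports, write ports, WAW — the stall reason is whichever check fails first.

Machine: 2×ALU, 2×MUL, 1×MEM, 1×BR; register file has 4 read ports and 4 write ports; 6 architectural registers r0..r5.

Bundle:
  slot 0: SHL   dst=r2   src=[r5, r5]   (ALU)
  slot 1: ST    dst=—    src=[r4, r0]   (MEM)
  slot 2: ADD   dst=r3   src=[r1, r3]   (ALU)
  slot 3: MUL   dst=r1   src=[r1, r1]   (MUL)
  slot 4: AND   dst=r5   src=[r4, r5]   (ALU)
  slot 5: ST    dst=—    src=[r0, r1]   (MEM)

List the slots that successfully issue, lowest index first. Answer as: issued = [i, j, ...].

#0 ALU src=r5,r5 dispatched  <A:1 Mu:2 Ld:1 B:1 rd:3 wr:3>
#1 MEM src=r4,r0 dispatched  <A:1 Mu:2 Ld:0 B:1 rd:1 wr:3>
#2 ALU src=r1,r3 held:RD_PORT  <A:1 Mu:2 Ld:0 B:1 rd:1 wr:3>
#3 MUL src=r1,r1 dispatched  <A:1 Mu:1 Ld:0 B:1 rd:0 wr:2>
#4 ALU src=r4,r5 held:RD_PORT  <A:1 Mu:1 Ld:0 B:1 rd:0 wr:2>
#5 MEM src=r0,r1 held:FU  <A:1 Mu:1 Ld:0 B:1 rd:0 wr:2>

issued = [0, 1, 3]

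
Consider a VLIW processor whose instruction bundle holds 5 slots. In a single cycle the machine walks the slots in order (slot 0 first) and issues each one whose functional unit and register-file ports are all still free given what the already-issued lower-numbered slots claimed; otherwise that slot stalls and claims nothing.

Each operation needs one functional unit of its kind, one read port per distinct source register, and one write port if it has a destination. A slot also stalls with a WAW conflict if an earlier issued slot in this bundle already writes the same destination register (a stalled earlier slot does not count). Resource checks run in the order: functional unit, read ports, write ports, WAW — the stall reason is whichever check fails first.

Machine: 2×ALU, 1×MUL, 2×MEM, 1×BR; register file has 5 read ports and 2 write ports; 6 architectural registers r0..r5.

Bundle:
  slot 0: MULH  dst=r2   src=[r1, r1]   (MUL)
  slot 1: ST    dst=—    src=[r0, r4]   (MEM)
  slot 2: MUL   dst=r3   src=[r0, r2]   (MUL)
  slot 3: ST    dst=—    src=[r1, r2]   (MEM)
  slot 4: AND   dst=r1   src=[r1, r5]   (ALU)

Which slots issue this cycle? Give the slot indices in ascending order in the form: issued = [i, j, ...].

issued = [0, 1, 3]

[0] MUL needs rd=1 wr=1: ok; after: ALU=2 MUL=0 MEM=2 BR=1, R=4, W=1
[1] MEM needs rd=2 wr=0: ok; after: ALU=2 MUL=0 MEM=1 BR=1, R=2, W=1
[2] MUL needs rd=2 wr=1: FU; after: ALU=2 MUL=0 MEM=1 BR=1, R=2, W=1
[3] MEM needs rd=2 wr=0: ok; after: ALU=2 MUL=0 MEM=0 BR=1, R=0, W=1
[4] ALU needs rd=2 wr=1: RD_PORT; after: ALU=2 MUL=0 MEM=0 BR=1, R=0, W=1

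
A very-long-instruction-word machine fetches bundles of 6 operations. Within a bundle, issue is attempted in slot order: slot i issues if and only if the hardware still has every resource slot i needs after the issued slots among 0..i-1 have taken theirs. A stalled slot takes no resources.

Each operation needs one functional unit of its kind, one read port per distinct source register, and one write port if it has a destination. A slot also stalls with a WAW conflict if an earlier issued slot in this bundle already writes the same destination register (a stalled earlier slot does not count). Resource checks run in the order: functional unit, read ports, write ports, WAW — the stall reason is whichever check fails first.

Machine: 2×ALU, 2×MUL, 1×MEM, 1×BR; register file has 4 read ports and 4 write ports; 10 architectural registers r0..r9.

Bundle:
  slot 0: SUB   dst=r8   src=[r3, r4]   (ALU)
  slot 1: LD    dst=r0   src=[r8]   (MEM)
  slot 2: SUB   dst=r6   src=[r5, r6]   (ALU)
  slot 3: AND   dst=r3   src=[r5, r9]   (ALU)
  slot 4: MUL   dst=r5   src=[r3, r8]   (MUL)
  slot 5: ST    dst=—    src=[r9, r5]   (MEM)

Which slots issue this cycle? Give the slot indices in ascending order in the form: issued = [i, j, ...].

issued = [0, 1]

slot 0 (ALU): ISSUE — free A1,Mu2,Ld1,B1 rp2 wp3
slot 1 (MEM): ISSUE — free A1,Mu2,Ld0,B1 rp1 wp2
slot 2 (ALU): stall RD_PORT — free A1,Mu2,Ld0,B1 rp1 wp2
slot 3 (ALU): stall RD_PORT — free A1,Mu2,Ld0,B1 rp1 wp2
slot 4 (MUL): stall RD_PORT — free A1,Mu2,Ld0,B1 rp1 wp2
slot 5 (MEM): stall FU — free A1,Mu2,Ld0,B1 rp1 wp2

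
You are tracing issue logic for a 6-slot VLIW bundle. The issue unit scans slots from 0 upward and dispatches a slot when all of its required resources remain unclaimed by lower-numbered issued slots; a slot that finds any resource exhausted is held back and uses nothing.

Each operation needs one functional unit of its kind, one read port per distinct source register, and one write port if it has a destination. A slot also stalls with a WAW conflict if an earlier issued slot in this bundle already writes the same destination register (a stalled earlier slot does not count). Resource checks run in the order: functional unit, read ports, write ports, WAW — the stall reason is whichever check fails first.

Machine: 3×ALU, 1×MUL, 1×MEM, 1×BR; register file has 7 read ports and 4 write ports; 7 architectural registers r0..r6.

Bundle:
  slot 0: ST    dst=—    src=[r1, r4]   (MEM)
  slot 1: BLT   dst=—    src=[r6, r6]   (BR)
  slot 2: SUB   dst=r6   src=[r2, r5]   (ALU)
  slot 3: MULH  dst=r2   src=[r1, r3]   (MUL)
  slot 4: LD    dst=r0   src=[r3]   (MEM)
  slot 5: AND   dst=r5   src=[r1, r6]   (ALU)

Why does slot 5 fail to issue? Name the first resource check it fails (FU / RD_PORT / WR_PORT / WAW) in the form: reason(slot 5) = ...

reason(slot 5) = RD_PORT

  0. MEM ⇒ go  {3A/1Mu/0Ld/1B | 5r 4w}
  1. BR ⇒ go  {3A/1Mu/0Ld/0B | 4r 4w}
  2. ALU→r6 ⇒ go  {2A/1Mu/0Ld/0B | 2r 3w}
  3. MUL→r2 ⇒ go  {2A/0Mu/0Ld/0B | 0r 2w}
  4. MEM→r0 ⇒ no(FU)  {2A/0Mu/0Ld/0B | 0r 2w}
  5. ALU→r5 ⇒ no(RD_PORT)  {2A/0Mu/0Ld/0B | 0r 2w}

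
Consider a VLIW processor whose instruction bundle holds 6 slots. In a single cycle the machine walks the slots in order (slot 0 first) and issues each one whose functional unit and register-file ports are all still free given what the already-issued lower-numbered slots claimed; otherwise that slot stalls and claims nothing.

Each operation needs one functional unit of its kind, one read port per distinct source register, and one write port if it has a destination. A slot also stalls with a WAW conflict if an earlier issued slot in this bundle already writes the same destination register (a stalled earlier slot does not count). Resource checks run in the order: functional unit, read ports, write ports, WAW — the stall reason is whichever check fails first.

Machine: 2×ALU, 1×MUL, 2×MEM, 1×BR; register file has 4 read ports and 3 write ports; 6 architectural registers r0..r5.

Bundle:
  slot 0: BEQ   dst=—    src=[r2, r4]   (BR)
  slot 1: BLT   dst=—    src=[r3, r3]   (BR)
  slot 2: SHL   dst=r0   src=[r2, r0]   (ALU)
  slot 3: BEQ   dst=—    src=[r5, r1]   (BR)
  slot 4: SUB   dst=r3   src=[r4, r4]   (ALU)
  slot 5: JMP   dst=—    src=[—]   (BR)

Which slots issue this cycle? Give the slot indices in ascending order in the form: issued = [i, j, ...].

issued = [0, 2]

[0] BR needs rd=2 wr=0: ok; after: ALU=2 MUL=1 MEM=2 BR=0, R=2, W=3
[1] BR needs rd=1 wr=0: FU; after: ALU=2 MUL=1 MEM=2 BR=0, R=2, W=3
[2] ALU needs rd=2 wr=1: ok; after: ALU=1 MUL=1 MEM=2 BR=0, R=0, W=2
[3] BR needs rd=2 wr=0: FU; after: ALU=1 MUL=1 MEM=2 BR=0, R=0, W=2
[4] ALU needs rd=1 wr=1: RD_PORT; after: ALU=1 MUL=1 MEM=2 BR=0, R=0, W=2
[5] BR needs rd=0 wr=0: FU; after: ALU=1 MUL=1 MEM=2 BR=0, R=0, W=2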